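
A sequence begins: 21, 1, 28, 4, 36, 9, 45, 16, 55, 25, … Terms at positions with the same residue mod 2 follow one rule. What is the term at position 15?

Positions 1, 3, 5, … form one subsequence and positions 2, 4, 6, … form another.
Stream A: 21, 28, 36, 45, 55 — the triangular numbers T_6, T_7, ….
Stream B: 1, 4, 9, 16, 25 — the squares 1², 2², 3², ….
Term 15 comes from stream A (its 8th entry): 91.

91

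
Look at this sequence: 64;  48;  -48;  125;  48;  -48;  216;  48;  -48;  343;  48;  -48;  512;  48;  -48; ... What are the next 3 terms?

729, 48, -48

Positions follow the repeating pattern ABB; grouping by letter gives 2 tracks.
Track A: 64, 125, 216, 343, 512 — the cubes 4³, 5³, 6³, ….
Track B: 48, -48, 48, -48, 48, -48, 48, -48, 48, -48 — oscillating between 48 and -48.
The 16th slot belongs to track A; its 6th term is 729.
Term 17 comes from track B (its 11th entry): 48.
Term 18 comes from track B (its 12th entry): -48.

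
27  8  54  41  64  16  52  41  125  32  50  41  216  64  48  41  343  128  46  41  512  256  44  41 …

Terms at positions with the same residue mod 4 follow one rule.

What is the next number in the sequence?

The terms cycle through 4 interleaved subsequences.
Track A = 27, 64, 125, 216, 343, 512: perfect cubes starting at 3³.
Track B = 8, 16, 32, 64, 128, 256: successive powers of 2.
Track C = 54, 52, 50, 48, 46, 44: subtracting 2 each time.
Track D = 41, 41, 41, 41, 41, 41: constant 41.
Term 25 comes from track A (its 7th entry): 729.

729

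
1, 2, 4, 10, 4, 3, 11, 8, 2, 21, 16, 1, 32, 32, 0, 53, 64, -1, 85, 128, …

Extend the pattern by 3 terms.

Split by position mod 3 into 3 tracks.
Stream A: 1, 10, 11, 21, 32, 53, 85. A Fibonacci-like recurrence a_n = a_{n-1} + a_{n-2}.
Stream B: 2, 4, 8, 16, 32, 64, 128. Successive powers of 2.
Stream C: 4, 3, 2, 1, 0, -1. Arithmetic, step −1.
Term 21 comes from stream C (its 7th entry): -2.
Term 22 comes from stream A (its 8th entry): 138.
Position 23 falls in stream B as its term 8, giving 256.

-2, 138, 256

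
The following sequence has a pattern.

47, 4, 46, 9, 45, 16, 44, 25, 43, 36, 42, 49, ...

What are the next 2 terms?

Positions 1, 3, 5, … form one subsequence and positions 2, 4, 6, … form another.
Stream A: 47, 46, 45, 44, 43, 42. Subtracting 1 each time.
Stream B: 4, 9, 16, 25, 36, 49. The squares 2², 3², 4², ….
Term 13 comes from stream A (its 7th entry): 41.
The 14th slot belongs to stream B; its 7th term is 64.

41, 64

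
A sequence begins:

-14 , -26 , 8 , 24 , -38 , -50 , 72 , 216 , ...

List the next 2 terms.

Positions follow the repeating pattern AABB; grouping by letter gives 2 tracks.
Track A = -14, -26, -38, -50: arithmetic with common difference −12.
Track B = 8, 24, 72, 216: multiplying by 3 each time.
Term 9 comes from track A (its 5th entry): -62.
Position 10 falls in track A as its term 6, giving -74.

-62, -74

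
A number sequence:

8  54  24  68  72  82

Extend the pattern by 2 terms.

Split by position mod 2 into 2 tracks.
Stream A: 8, 24, 72 (geometric with ratio 3).
Stream B: 54, 68, 82 (arithmetic, step +14).
Position 7 → stream A, term 4 = 216.
Position 8 falls in stream B as its term 4, giving 96.

216, 96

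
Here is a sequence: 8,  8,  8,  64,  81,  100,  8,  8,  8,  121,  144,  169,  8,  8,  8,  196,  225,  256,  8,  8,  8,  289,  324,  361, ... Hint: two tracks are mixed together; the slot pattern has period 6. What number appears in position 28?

400

Positions follow the repeating pattern AAABBB; grouping by letter gives 2 tracks.
Track A: 8, 8, 8, 8, 8, 8, 8, 8, 8, 8, 8, 8 — constant 8.
Track B: 64, 81, 100, 121, 144, 169, 196, 225, 256, 289, 324, 361 — the squares 8², 9², 10², ….
Position 28 falls in track B as its term 13, giving 400.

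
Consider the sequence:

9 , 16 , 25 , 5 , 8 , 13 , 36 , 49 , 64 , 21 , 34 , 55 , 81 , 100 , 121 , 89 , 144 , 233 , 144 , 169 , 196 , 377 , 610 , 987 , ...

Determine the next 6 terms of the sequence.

225, 256, 289, 1597, 2584, 4181

Positions follow the repeating pattern AAABBB; grouping by letter gives 2 tracks.
Track A is 9, 16, 25, 36, 49, 64, 81, 100, 121, 144, 169, 196, which is perfect squares starting at 3².
Track B is 5, 8, 13, 21, 34, 55, 89, 144, 233, 377, 610, 987, which is Fibonacci-style (each term is the sum of the two before it).
Position 25 → track A, term 13 = 225.
Position 26 falls in track A as its term 14, giving 256.
Position 27 falls in track A as its term 15, giving 289.
The 28th slot belongs to track B; its 13th term is 1597.
The 29th slot belongs to track B; its 14th term is 2584.
The 30th slot belongs to track B; its 15th term is 4181.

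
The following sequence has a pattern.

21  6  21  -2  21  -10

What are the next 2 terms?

21, -18

Split by position mod 2 into 2 tracks.
Track A is 21, 21, 21, which is always 21.
Track B is 6, -2, -10, which is arithmetic, step −8.
Position 7 falls in track A as its term 4, giving 21.
The 8th slot belongs to track B; its 4th term is -18.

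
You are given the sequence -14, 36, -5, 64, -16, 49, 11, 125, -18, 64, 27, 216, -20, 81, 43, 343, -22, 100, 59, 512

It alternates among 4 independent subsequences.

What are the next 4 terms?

The terms cycle through 4 interleaved subsequences.
Subsequence A = -14, -16, -18, -20, -22: subtracting 2 each time.
Subsequence B = 36, 49, 64, 81, 100: the squares 6², 7², 8², ….
Subsequence C = -5, 11, 27, 43, 59: arithmetic with common difference +16.
Subsequence D = 64, 125, 216, 343, 512: perfect cubes starting at 4³.
Position 21 → subsequence A, term 6 = -24.
Position 22 → subsequence B, term 6 = 121.
Position 23 falls in subsequence C as its term 6, giving 75.
Position 24 falls in subsequence D as its term 6, giving 729.

-24, 121, 75, 729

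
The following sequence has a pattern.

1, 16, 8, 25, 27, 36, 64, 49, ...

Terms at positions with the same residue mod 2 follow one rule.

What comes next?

Odd-indexed and even-indexed terms follow separate rules.
Track A: 1, 8, 27, 64 — the cubes 1³, 2³, 3³, ….
Track B: 16, 25, 36, 49 — perfect squares starting at 4².
Position 9 falls in track A as its term 5, giving 125.

125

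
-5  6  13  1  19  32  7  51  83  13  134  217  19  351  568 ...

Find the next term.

Positions follow the repeating pattern ABB; grouping by letter gives 2 tracks.
Track A: -5, 1, 7, 13, 19 — arithmetic, step +6.
Track B: 6, 13, 19, 32, 51, 83, 134, 217, 351, 568 — each term equals the sum of the previous two.
Position 16 falls in track A as its term 6, giving 25.

25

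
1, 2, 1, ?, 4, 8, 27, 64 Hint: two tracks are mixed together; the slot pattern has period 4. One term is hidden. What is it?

8

The slot pattern repeats as AABB (period 4), so there are 2 interleaved tracks.
Track A is 1, 2, 4, 8, which is multiplying by 2 each time.
Track B is 1, ?, 27, 64, which is the cubes 1³, 2³, 3³, ….
Track B's pattern makes the blank 8.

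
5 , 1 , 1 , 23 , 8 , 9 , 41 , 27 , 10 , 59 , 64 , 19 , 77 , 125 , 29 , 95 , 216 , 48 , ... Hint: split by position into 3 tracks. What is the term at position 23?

Split by position mod 3: positions 1, 4, 7, … form one track, and each other residue class forms its own.
Subsequence A: 5, 23, 41, 59, 77, 95 — adding 18 each time.
Subsequence B: 1, 8, 27, 64, 125, 216 — consecutive cubes n³ from n = 1.
Subsequence C: 1, 9, 10, 19, 29, 48 — each term equals the sum of the previous two.
The 23rd slot belongs to subsequence B; its 8th term is 512.

512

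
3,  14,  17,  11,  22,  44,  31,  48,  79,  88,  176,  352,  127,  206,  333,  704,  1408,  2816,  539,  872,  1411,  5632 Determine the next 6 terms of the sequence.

Positions follow the repeating pattern AAABBB; grouping by letter gives 2 tracks.
Subsequence A: 3, 14, 17, 31, 48, 79, 127, 206, 333, 539, 872, 1411 (each term equals the sum of the previous two).
Subsequence B: 11, 22, 44, 88, 176, 352, 704, 1408, 2816, 5632 (multiplying by 2 each time).
Position 23 → subsequence B, term 11 = 11264.
Term 24 comes from subsequence B (its 12th entry): 22528.
The 25th slot belongs to subsequence A; its 13th term is 2283.
Position 26 falls in subsequence A as its term 14, giving 3694.
Position 27 falls in subsequence A as its term 15, giving 5977.
The 28th slot belongs to subsequence B; its 13th term is 45056.

11264, 22528, 2283, 3694, 5977, 45056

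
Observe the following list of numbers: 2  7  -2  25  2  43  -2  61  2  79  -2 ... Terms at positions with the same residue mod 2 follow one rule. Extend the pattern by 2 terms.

97, 2

The terms cycle through 2 interleaved subsequences.
Stream A = 2, -2, 2, -2, 2, -2: the oscillation 2·(−1)^(n+1).
Stream B = 7, 25, 43, 61, 79: linear: a_n = -11 + 18·n.
Term 12 comes from stream B (its 6th entry): 97.
Position 13 falls in stream A as its term 7, giving 2.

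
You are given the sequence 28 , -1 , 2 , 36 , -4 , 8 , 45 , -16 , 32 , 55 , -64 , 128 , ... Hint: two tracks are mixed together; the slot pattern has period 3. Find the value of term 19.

The slot pattern repeats as ABB (period 3), so there are 2 interleaved tracks.
Subsequence A: 28, 36, 45, 55. Triangular numbers n(n+1)/2 for n = 7, 8, ….
Subsequence B: -1, 2, -4, 8, -16, 32, -64, 128. A geometric progression (common ratio -2).
Position 19 falls in subsequence A as its term 7, giving 91.

91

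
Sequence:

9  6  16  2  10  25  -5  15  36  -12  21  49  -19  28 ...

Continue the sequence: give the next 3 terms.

64, -26, 36

The terms cycle through 3 interleaved subsequences.
Track A is 9, 2, -5, -12, -19, which is arithmetic with common difference −7.
Track B is 6, 10, 15, 21, 28, which is triangular numbers starting at T_3.
Track C is 16, 25, 36, 49, which is consecutive squares n² from n = 4.
The 15th slot belongs to track C; its 5th term is 64.
Position 16 falls in track A as its term 6, giving -26.
Term 17 comes from track B (its 6th entry): 36.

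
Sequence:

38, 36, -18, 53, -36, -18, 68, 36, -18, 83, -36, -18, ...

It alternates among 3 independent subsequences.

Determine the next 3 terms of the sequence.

Split by position mod 3: positions 1, 4, 7, … form one track, and each other residue class forms its own.
Track A is 38, 53, 68, 83, which is arithmetic, step +15.
Track B is 36, -36, 36, -36, which is oscillating between 36 and -36.
Track C is -18, -18, -18, -18, which is constant -18.
Position 13 falls in track A as its term 5, giving 98.
Term 14 comes from track B (its 5th entry): 36.
Term 15 comes from track C (its 5th entry): -18.

98, 36, -18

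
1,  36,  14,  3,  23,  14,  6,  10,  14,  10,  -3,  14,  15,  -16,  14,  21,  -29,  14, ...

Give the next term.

Split by position mod 3: positions 1, 4, 7, … form one track, and each other residue class forms its own.
Subsequence A: 1, 3, 6, 10, 15, 21. Triangular numbers starting at T_1.
Subsequence B: 36, 23, 10, -3, -16, -29. Arithmetic with common difference −13.
Subsequence C: 14, 14, 14, 14, 14, 14. Always 14.
The 19th slot belongs to subsequence A; its 7th term is 28.

28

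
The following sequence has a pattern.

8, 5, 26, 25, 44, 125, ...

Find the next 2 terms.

62, 625

The terms cycle through 2 interleaved subsequences.
Track A: 8, 26, 44 (adding 18 each time).
Track B: 5, 25, 125 (successive powers of 5).
Term 7 comes from track A (its 4th entry): 62.
The 8th slot belongs to track B; its 4th term is 625.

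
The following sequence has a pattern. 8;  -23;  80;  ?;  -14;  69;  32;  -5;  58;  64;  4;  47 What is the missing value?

Split by position mod 3 into 3 tracks.
Track A: 8, ?, 32, 64 — multiplying by 2 each time.
Track B: -23, -14, -5, 4 — arithmetic, step +9.
Track C: 80, 69, 58, 47 — subtracting 11 each time.
So the missing entry in track A is 16.

16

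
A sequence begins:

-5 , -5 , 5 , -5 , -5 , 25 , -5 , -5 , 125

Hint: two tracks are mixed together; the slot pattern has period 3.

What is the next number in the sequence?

-5

The slot pattern repeats as AAB (period 3), so there are 2 interleaved tracks.
Track A = -5, -5, -5, -5, -5, -5: the constant sequence -5.
Track B = 5, 25, 125: powers 5^1, 5^2, 5^3, ….
Position 10 → track A, term 7 = -5.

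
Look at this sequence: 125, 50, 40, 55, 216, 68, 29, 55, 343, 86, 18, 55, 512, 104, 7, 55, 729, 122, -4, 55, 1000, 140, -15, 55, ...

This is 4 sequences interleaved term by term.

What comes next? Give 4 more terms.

Split by position mod 4 into 4 tracks.
Stream A: 125, 216, 343, 512, 729, 1000 — perfect cubes starting at 5³.
Stream B: 50, 68, 86, 104, 122, 140 — arithmetic with common difference +18.
Stream C: 40, 29, 18, 7, -4, -15 — subtracting 11 each time.
Stream D: 55, 55, 55, 55, 55, 55 — the constant sequence 55.
The 25th slot belongs to stream A; its 7th term is 1331.
Position 26 → stream B, term 7 = 158.
Term 27 comes from stream C (its 7th entry): -26.
Term 28 comes from stream D (its 7th entry): 55.

1331, 158, -26, 55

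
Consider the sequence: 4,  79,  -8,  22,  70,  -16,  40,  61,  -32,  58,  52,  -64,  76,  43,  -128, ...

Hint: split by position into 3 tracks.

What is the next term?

Taking every 3rd term gives 3 separate tracks.
Subsequence A: 4, 22, 40, 58, 76 (adding 18 each time).
Subsequence B: 79, 70, 61, 52, 43 (linear: a_n = 88 − 9·n).
Subsequence C: -8, -16, -32, -64, -128 (a geometric progression (common ratio 2)).
Position 16 falls in subsequence A as its term 6, giving 94.

94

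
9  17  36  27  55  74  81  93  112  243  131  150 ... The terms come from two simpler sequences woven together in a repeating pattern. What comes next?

Positions follow the repeating pattern ABB; grouping by letter gives 2 tracks.
Subsequence A: 9, 27, 81, 243. Powers 3^2, 3^3, 3^4, ….
Subsequence B: 17, 36, 55, 74, 93, 112, 131, 150. Linear: a_n = -2 + 19·n.
Position 13 falls in subsequence A as its term 5, giving 729.

729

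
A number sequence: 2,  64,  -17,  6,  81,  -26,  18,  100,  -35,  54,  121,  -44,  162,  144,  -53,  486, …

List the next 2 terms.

The terms cycle through 3 interleaved subsequences.
Stream A: 2, 6, 18, 54, 162, 486 — multiplying by 3 each time.
Stream B: 64, 81, 100, 121, 144 — perfect squares starting at 8².
Stream C: -17, -26, -35, -44, -53 — linear: a_n = -8 − 9·n.
Position 17 falls in stream B as its term 6, giving 169.
Term 18 comes from stream C (its 6th entry): -62.

169, -62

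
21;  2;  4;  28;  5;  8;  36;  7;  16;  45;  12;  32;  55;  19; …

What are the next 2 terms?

Read the sequence 3 terms at a time; column i is its own pattern.
Subsequence A: 21, 28, 36, 45, 55 (triangular numbers n(n+1)/2 for n = 6, 7, …).
Subsequence B: 2, 5, 7, 12, 19 (Fibonacci-style (each term is the sum of the two before it)).
Subsequence C: 4, 8, 16, 32 (successive powers of 2).
Position 15 → subsequence C, term 5 = 64.
Position 16 → subsequence A, term 6 = 66.

64, 66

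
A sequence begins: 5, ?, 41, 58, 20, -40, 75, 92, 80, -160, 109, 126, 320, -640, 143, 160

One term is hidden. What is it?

The slot pattern repeats as AABB (period 4), so there are 2 interleaved tracks.
Subsequence A is 5, ?, 20, -40, 80, -160, 320, -640, which is geometric with ratio -2.
Subsequence B is 41, 58, 75, 92, 109, 126, 143, 160, which is adding 17 each time.
Subsequence A's pattern makes the blank -10.

-10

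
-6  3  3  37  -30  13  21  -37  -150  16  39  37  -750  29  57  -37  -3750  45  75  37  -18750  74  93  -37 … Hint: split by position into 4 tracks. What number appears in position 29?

Read the sequence 4 terms at a time; column i is its own pattern.
Track A is -6, -30, -150, -750, -3750, -18750, which is a geometric progression (common ratio 5).
Track B is 3, 13, 16, 29, 45, 74, which is each term equals the sum of the previous two.
Track C is 3, 21, 39, 57, 75, 93, which is arithmetic with common difference +18.
Track D is 37, -37, 37, -37, 37, -37, which is oscillating between 37 and -37.
The 29th slot belongs to track A; its 8th term is -468750.

-468750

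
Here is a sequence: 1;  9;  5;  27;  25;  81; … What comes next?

Odd-indexed and even-indexed terms follow separate rules.
Stream A is 1, 5, 25, which is powers of 5.
Stream B is 9, 27, 81, which is a geometric progression (common ratio 3).
The 7th slot belongs to stream A; its 4th term is 125.

125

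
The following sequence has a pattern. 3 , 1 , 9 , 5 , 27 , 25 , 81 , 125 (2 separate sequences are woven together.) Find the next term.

Split by position mod 2 into 2 tracks.
Subsequence A: 3, 9, 27, 81 — powers 3^1, 3^2, 3^3, ….
Subsequence B: 1, 5, 25, 125 — geometric, ×5 each step.
Term 9 comes from subsequence A (its 5th entry): 243.

243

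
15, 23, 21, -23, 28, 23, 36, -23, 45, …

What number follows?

Split by position mod 2 into 2 tracks.
Subsequence A: 15, 21, 28, 36, 45 — triangular numbers n(n+1)/2 for n = 5, 6, ….
Subsequence B: 23, -23, 23, -23 — oscillating between 23 and -23.
Position 10 falls in subsequence B as its term 5, giving 23.

23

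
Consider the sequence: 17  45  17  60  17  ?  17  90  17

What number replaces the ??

Taking every 2nd term gives 2 separate tracks.
Track A is 17, 17, 17, 17, 17, which is the constant sequence 17.
Track B is 45, 60, ?, 90, which is arithmetic, step +15.
Filling track B at index 3 by its rule yields 75.

75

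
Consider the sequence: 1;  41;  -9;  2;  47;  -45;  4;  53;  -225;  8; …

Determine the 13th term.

Read the sequence 3 terms at a time; column i is its own pattern.
Subsequence A = 1, 2, 4, 8: powers of 2.
Subsequence B = 41, 47, 53: adding 6 each time.
Subsequence C = -9, -45, -225: multiplying by 5 each time.
The 13th slot belongs to subsequence A; its 5th term is 16.

16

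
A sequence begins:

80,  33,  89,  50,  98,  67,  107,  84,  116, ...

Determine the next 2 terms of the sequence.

101, 125

The terms cycle through 2 interleaved subsequences.
Subsequence A: 80, 89, 98, 107, 116. Linear: a_n = 71 + 9·n.
Subsequence B: 33, 50, 67, 84. Linear: a_n = 16 + 17·n.
Position 10 falls in subsequence B as its term 5, giving 101.
Position 11 falls in subsequence A as its term 6, giving 125.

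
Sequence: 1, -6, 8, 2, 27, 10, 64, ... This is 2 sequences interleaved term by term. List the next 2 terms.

18, 125

Taking every 2nd term gives 2 separate tracks.
Stream A: 1, 8, 27, 64 (perfect cubes starting at 1³).
Stream B: -6, 2, 10 (adding 8 each time).
Position 8 falls in stream B as its term 4, giving 18.
Term 9 comes from stream A (its 5th entry): 125.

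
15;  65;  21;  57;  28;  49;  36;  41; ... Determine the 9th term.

Taking every 2nd term gives 2 separate tracks.
Track A is 15, 21, 28, 36, which is triangular numbers n(n+1)/2 for n = 5, 6, ….
Track B is 65, 57, 49, 41, which is linear: a_n = 73 − 8·n.
Position 9 → track A, term 5 = 45.

45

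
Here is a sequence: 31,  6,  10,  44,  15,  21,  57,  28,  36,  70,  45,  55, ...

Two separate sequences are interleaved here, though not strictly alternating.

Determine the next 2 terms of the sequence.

The slot pattern repeats as ABB (period 3), so there are 2 interleaved tracks.
Subsequence A: 31, 44, 57, 70 — adding 13 each time.
Subsequence B: 6, 10, 15, 21, 28, 36, 45, 55 — triangular numbers n(n+1)/2 for n = 3, 4, ….
Position 13 → subsequence A, term 5 = 83.
Position 14 falls in subsequence B as its term 9, giving 66.

83, 66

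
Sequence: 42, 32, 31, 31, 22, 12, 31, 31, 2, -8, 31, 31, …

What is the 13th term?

Reading positions in blocks of 4 reveals the pattern AABB — 2 tracks woven together.
Track A: 42, 32, 22, 12, 2, -8 (arithmetic with common difference −10).
Track B: 31, 31, 31, 31, 31, 31 (constant 31).
The 13th slot belongs to track A; its 7th term is -18.

-18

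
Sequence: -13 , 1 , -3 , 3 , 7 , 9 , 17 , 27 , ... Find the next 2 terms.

27, 81

Taking every 2nd term gives 2 separate tracks.
Subsequence A = -13, -3, 7, 17: arithmetic, step +10.
Subsequence B = 1, 3, 9, 27: powers of 3.
Term 9 comes from subsequence A (its 5th entry): 27.
Term 10 comes from subsequence B (its 5th entry): 81.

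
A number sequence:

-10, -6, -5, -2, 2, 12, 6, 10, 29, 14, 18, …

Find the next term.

The slot pattern repeats as AAB (period 3), so there are 2 interleaved tracks.
Track A: -10, -6, -2, 2, 6, 10, 14, 18 — linear: a_n = -14 + 4·n.
Track B: -5, 12, 29 — adding 17 each time.
The 12th slot belongs to track B; its 4th term is 46.

46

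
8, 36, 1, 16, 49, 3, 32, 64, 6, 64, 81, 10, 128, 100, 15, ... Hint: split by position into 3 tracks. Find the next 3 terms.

256, 121, 21

Split by position mod 3 into 3 tracks.
Track A is 8, 16, 32, 64, 128, which is successive powers of 2.
Track B is 36, 49, 64, 81, 100, which is the squares 6², 7², 8², ….
Track C is 1, 3, 6, 10, 15, which is triangular numbers starting at T_1.
Position 16 → track A, term 6 = 256.
Position 17 falls in track B as its term 6, giving 121.
The 18th slot belongs to track C; its 6th term is 21.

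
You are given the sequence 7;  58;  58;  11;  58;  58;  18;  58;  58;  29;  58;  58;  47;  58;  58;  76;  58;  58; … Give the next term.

Positions follow the repeating pattern ABB; grouping by letter gives 2 tracks.
Stream A = 7, 11, 18, 29, 47, 76: each term equals the sum of the previous two.
Stream B = 58, 58, 58, 58, 58, 58, 58, 58, 58, 58, 58, 58: constant 58.
Position 19 → stream A, term 7 = 123.

123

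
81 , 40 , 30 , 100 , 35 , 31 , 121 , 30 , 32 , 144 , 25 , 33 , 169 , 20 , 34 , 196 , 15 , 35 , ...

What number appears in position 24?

37

Split by position mod 3: positions 1, 4, 7, … form one track, and each other residue class forms its own.
Subsequence A: 81, 100, 121, 144, 169, 196 (the squares 9², 10², 11², …).
Subsequence B: 40, 35, 30, 25, 20, 15 (subtracting 5 each time).
Subsequence C: 30, 31, 32, 33, 34, 35 (adding 1 each time).
Position 24 falls in subsequence C as its term 8, giving 37.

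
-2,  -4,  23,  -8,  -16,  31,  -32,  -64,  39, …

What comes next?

The slot pattern repeats as AAB (period 3), so there are 2 interleaved tracks.
Track A: -2, -4, -8, -16, -32, -64. Multiplying by 2 each time.
Track B: 23, 31, 39. Arithmetic with common difference +8.
Position 10 falls in track A as its term 7, giving -128.

-128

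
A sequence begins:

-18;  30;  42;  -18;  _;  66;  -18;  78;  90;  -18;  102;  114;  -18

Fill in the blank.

54

The slot pattern repeats as ABB (period 3), so there are 2 interleaved tracks.
Subsequence A = -18, -18, -18, -18, -18: always -18.
Subsequence B = 30, 42, ?, 66, 78, 90, 102, 114: adding 12 each time.
Subsequence B's pattern makes the blank 54.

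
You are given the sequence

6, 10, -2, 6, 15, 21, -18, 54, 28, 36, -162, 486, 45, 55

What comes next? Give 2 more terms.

Reading positions in blocks of 4 reveals the pattern AABB — 2 tracks woven together.
Subsequence A = 6, 10, 15, 21, 28, 36, 45, 55: triangular numbers starting at T_3.
Subsequence B = -2, 6, -18, 54, -162, 486: a geometric progression (common ratio -3).
Position 15 falls in subsequence B as its term 7, giving -1458.
Position 16 → subsequence B, term 8 = 4374.

-1458, 4374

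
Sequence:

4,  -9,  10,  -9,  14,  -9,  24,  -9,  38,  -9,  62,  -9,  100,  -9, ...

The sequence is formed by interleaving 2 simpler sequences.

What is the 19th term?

Taking every 2nd term gives 2 separate tracks.
Track A = 4, 10, 14, 24, 38, 62, 100: a Fibonacci-like recurrence a_n = a_{n-1} + a_{n-2}.
Track B = -9, -9, -9, -9, -9, -9, -9: constant -9.
The 19th slot belongs to track A; its 10th term is 424.

424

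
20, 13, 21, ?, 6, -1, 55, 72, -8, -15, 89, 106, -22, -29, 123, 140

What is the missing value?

38

Positions follow the repeating pattern AABB; grouping by letter gives 2 tracks.
Track A: 20, 13, 6, -1, -8, -15, -22, -29 (arithmetic, step −7).
Track B: 21, ?, 55, 72, 89, 106, 123, 140 (linear: a_n = 4 + 17·n).
The gap is track B's term 2; the rule gives 38.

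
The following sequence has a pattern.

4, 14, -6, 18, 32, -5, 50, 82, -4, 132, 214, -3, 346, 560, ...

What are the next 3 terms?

The slot pattern repeats as AAB (period 3), so there are 2 interleaved tracks.
Track A: 4, 14, 18, 32, 50, 82, 132, 214, 346, 560 — each term equals the sum of the previous two.
Track B: -6, -5, -4, -3 — arithmetic, step +1.
Position 15 → track B, term 5 = -2.
Term 16 comes from track A (its 11th entry): 906.
Position 17 → track A, term 12 = 1466.

-2, 906, 1466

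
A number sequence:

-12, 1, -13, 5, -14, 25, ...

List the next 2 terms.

-15, 125

Taking every 2nd term gives 2 separate tracks.
Track A: -12, -13, -14 — subtracting 1 each time.
Track B: 1, 5, 25 — powers 5^0, 5^1, 5^2, ….
Term 7 comes from track A (its 4th entry): -15.
Position 8 falls in track B as its term 4, giving 125.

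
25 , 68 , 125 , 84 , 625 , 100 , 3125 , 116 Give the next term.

Split by position mod 2 into 2 tracks.
Track A = 25, 125, 625, 3125: powers 5^2, 5^3, 5^4, ….
Track B = 68, 84, 100, 116: arithmetic, step +16.
Position 9 falls in track A as its term 5, giving 15625.

15625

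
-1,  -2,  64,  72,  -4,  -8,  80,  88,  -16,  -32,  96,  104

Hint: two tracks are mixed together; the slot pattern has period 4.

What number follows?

Reading positions in blocks of 4 reveals the pattern AABB — 2 tracks woven together.
Stream A: -1, -2, -4, -8, -16, -32 (multiplying by 2 each time).
Stream B: 64, 72, 80, 88, 96, 104 (linear: a_n = 56 + 8·n).
Position 13 → stream A, term 7 = -64.

-64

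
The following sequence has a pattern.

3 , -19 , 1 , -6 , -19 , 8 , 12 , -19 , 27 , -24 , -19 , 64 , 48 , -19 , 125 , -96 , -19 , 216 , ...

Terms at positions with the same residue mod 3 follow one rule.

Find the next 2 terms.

Taking every 3rd term gives 3 separate tracks.
Stream A: 3, -6, 12, -24, 48, -96 (geometric, ×-2 each step).
Stream B: -19, -19, -19, -19, -19, -19 (always -19).
Stream C: 1, 8, 27, 64, 125, 216 (perfect cubes starting at 1³).
Position 19 → stream A, term 7 = 192.
The 20th slot belongs to stream B; its 7th term is -19.

192, -19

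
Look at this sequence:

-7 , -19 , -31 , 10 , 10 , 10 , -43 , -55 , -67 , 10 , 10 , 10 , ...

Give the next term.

Reading positions in blocks of 6 reveals the pattern AAABBB — 2 tracks woven together.
Track A: -7, -19, -31, -43, -55, -67 — arithmetic, step −12.
Track B: 10, 10, 10, 10, 10, 10 — constant 10.
Position 13 falls in track A as its term 7, giving -79.

-79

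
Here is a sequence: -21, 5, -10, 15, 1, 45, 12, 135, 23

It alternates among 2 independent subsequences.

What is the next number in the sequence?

405

The terms cycle through 2 interleaved subsequences.
Track A is -21, -10, 1, 12, 23, which is arithmetic, step +11.
Track B is 5, 15, 45, 135, which is multiplying by 3 each time.
The 10th slot belongs to track B; its 5th term is 405.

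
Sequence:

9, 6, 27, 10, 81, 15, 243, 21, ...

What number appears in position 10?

28

Taking every 2nd term gives 2 separate tracks.
Track A: 9, 27, 81, 243 (powers of 3).
Track B: 6, 10, 15, 21 (triangular numbers n(n+1)/2 for n = 3, 4, …).
Position 10 falls in track B as its term 5, giving 28.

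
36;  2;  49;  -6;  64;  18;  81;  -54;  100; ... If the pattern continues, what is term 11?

121

Positions 1, 3, 5, … form one subsequence and positions 2, 4, 6, … form another.
Subsequence A: 36, 49, 64, 81, 100 — consecutive squares n² from n = 6.
Subsequence B: 2, -6, 18, -54 — geometric, ×-3 each step.
Position 11 falls in subsequence A as its term 6, giving 121.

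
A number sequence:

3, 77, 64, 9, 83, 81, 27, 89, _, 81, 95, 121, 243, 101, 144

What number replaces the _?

100

Split by position mod 3: positions 1, 4, 7, … form one track, and each other residue class forms its own.
Stream A: 3, 9, 27, 81, 243 — powers of 3.
Stream B: 77, 83, 89, 95, 101 — linear: a_n = 71 + 6·n.
Stream C: 64, 81, ?, 121, 144 — perfect squares starting at 8².
Filling stream C at index 3 by its rule yields 100.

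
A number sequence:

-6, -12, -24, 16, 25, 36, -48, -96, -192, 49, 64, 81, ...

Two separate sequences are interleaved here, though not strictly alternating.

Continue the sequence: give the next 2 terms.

-384, -768

Reading positions in blocks of 6 reveals the pattern AAABBB — 2 tracks woven together.
Track A = -6, -12, -24, -48, -96, -192: a geometric progression (common ratio 2).
Track B = 16, 25, 36, 49, 64, 81: consecutive squares n² from n = 4.
The 13th slot belongs to track A; its 7th term is -384.
The 14th slot belongs to track A; its 8th term is -768.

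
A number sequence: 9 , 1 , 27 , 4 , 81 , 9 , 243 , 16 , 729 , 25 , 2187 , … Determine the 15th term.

19683

Positions 1, 3, 5, … form one subsequence and positions 2, 4, 6, … form another.
Track A = 9, 27, 81, 243, 729, 2187: successive powers of 3.
Track B = 1, 4, 9, 16, 25: consecutive squares n² from n = 1.
The 15th slot belongs to track A; its 8th term is 19683.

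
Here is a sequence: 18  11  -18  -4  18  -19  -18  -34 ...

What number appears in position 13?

18

Taking every 2nd term gives 2 separate tracks.
Stream A is 18, -18, 18, -18, which is the oscillation 18·(−1)^(n+1).
Stream B is 11, -4, -19, -34, which is subtracting 15 each time.
Term 13 comes from stream A (its 7th entry): 18.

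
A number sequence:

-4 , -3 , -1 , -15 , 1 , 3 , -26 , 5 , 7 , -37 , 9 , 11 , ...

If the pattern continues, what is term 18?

19

Positions follow the repeating pattern ABB; grouping by letter gives 2 tracks.
Subsequence A: -4, -15, -26, -37. Linear: a_n = 7 − 11·n.
Subsequence B: -3, -1, 1, 3, 5, 7, 9, 11. Arithmetic, step +2.
Term 18 comes from subsequence B (its 12th entry): 19.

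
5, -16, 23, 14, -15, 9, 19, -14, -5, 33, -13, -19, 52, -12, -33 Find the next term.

Split by position mod 3 into 3 tracks.
Stream A: 5, 14, 19, 33, 52 — Fibonacci-style (each term is the sum of the two before it).
Stream B: -16, -15, -14, -13, -12 — arithmetic, step +1.
Stream C: 23, 9, -5, -19, -33 — arithmetic, step −14.
Position 16 → stream A, term 6 = 85.

85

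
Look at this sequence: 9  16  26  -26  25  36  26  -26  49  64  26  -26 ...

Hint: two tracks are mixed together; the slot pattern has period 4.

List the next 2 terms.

The slot pattern repeats as AABB (period 4), so there are 2 interleaved tracks.
Track A: 9, 16, 25, 36, 49, 64. Consecutive squares n² from n = 3.
Track B: 26, -26, 26, -26, 26, -26. Oscillating between 26 and -26.
Position 13 falls in track A as its term 7, giving 81.
Position 14 → track A, term 8 = 100.

81, 100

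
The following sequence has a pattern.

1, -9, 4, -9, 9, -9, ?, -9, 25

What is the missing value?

16

The terms cycle through 2 interleaved subsequences.
Track A = 1, 4, 9, ?, 25: perfect squares starting at 1².
Track B = -9, -9, -9, -9: the constant sequence -9.
Filling track A at index 4 by its rule yields 16.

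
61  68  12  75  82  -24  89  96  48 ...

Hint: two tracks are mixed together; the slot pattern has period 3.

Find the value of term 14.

124

Reading positions in blocks of 3 reveals the pattern AAB — 2 tracks woven together.
Track A: 61, 68, 75, 82, 89, 96 — arithmetic with common difference +7.
Track B: 12, -24, 48 — multiplying by -2 each time.
The 14th slot belongs to track A; its 10th term is 124.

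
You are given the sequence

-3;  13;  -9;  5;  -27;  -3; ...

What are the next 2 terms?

Taking every 2nd term gives 2 separate tracks.
Stream A = -3, -9, -27: multiplying by 3 each time.
Stream B = 13, 5, -3: subtracting 8 each time.
Term 7 comes from stream A (its 4th entry): -81.
Term 8 comes from stream B (its 4th entry): -11.

-81, -11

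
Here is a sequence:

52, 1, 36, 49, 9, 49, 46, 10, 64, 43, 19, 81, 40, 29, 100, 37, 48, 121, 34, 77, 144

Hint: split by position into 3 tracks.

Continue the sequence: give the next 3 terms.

Split by position mod 3: positions 1, 4, 7, … form one track, and each other residue class forms its own.
Track A: 52, 49, 46, 43, 40, 37, 34. Arithmetic with common difference −3.
Track B: 1, 9, 10, 19, 29, 48, 77. Each term equals the sum of the previous two.
Track C: 36, 49, 64, 81, 100, 121, 144. Perfect squares starting at 6².
Term 22 comes from track A (its 8th entry): 31.
Term 23 comes from track B (its 8th entry): 125.
Term 24 comes from track C (its 8th entry): 169.

31, 125, 169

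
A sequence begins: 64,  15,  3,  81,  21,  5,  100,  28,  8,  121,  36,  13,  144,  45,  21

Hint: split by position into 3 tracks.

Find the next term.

169

Read the sequence 3 terms at a time; column i is its own pattern.
Subsequence A = 64, 81, 100, 121, 144: perfect squares starting at 8².
Subsequence B = 15, 21, 28, 36, 45: triangular numbers n(n+1)/2 for n = 5, 6, ….
Subsequence C = 3, 5, 8, 13, 21: a Fibonacci-like recurrence a_n = a_{n-1} + a_{n-2}.
Position 16 → subsequence A, term 6 = 169.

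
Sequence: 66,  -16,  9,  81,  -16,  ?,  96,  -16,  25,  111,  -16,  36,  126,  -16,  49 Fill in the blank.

The terms cycle through 3 interleaved subsequences.
Track A: 66, 81, 96, 111, 126. Linear: a_n = 51 + 15·n.
Track B: -16, -16, -16, -16, -16. The constant sequence -16.
Track C: 9, ?, 25, 36, 49. Perfect squares starting at 3².
Filling track C at index 2 by its rule yields 16.

16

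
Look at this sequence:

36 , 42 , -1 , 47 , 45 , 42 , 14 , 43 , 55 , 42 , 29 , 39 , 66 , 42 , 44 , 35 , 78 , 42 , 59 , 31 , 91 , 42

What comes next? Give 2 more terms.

Split by position mod 4: positions 1, 5, 9, … form one track, and each other residue class forms its own.
Track A: 36, 45, 55, 66, 78, 91 — triangular numbers starting at T_8.
Track B: 42, 42, 42, 42, 42, 42 — always 42.
Track C: -1, 14, 29, 44, 59 — arithmetic, step +15.
Track D: 47, 43, 39, 35, 31 — subtracting 4 each time.
Position 23 falls in track C as its term 6, giving 74.
Term 24 comes from track D (its 6th entry): 27.

74, 27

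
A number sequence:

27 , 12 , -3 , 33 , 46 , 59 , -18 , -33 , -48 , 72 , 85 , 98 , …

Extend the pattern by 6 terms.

Reading positions in blocks of 6 reveals the pattern AAABBB — 2 tracks woven together.
Subsequence A is 27, 12, -3, -18, -33, -48, which is arithmetic with common difference −15.
Subsequence B is 33, 46, 59, 72, 85, 98, which is arithmetic with common difference +13.
Position 13 falls in subsequence A as its term 7, giving -63.
Position 14 → subsequence A, term 8 = -78.
Term 15 comes from subsequence A (its 9th entry): -93.
Position 16 → subsequence B, term 7 = 111.
Position 17 falls in subsequence B as its term 8, giving 124.
Position 18 → subsequence B, term 9 = 137.

-63, -78, -93, 111, 124, 137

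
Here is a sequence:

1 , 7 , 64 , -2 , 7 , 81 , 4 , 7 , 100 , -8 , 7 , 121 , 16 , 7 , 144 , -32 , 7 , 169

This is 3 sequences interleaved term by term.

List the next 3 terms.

Split by position mod 3 into 3 tracks.
Track A: 1, -2, 4, -8, 16, -32 (a geometric progression (common ratio -2)).
Track B: 7, 7, 7, 7, 7, 7 (the constant sequence 7).
Track C: 64, 81, 100, 121, 144, 169 (perfect squares starting at 8²).
The 19th slot belongs to track A; its 7th term is 64.
The 20th slot belongs to track B; its 7th term is 7.
Term 21 comes from track C (its 7th entry): 196.

64, 7, 196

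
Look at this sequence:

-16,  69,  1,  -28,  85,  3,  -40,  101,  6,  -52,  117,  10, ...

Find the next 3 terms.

The terms cycle through 3 interleaved subsequences.
Track A: -16, -28, -40, -52 — arithmetic with common difference −12.
Track B: 69, 85, 101, 117 — arithmetic, step +16.
Track C: 1, 3, 6, 10 — the triangular numbers T_1, T_2, ….
Position 13 falls in track A as its term 5, giving -64.
Term 14 comes from track B (its 5th entry): 133.
Position 15 falls in track C as its term 5, giving 15.

-64, 133, 15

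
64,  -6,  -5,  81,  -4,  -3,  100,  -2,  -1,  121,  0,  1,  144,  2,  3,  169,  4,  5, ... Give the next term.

196

Positions follow the repeating pattern ABB; grouping by letter gives 2 tracks.
Track A: 64, 81, 100, 121, 144, 169 — perfect squares starting at 8².
Track B: -6, -5, -4, -3, -2, -1, 0, 1, 2, 3, 4, 5 — linear: a_n = -7 + n.
Position 19 falls in track A as its term 7, giving 196.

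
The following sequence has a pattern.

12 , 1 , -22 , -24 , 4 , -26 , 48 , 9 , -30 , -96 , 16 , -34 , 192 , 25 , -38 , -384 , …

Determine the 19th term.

768

Taking every 3rd term gives 3 separate tracks.
Stream A: 12, -24, 48, -96, 192, -384 — multiplying by -2 each time.
Stream B: 1, 4, 9, 16, 25 — perfect squares starting at 1².
Stream C: -22, -26, -30, -34, -38 — arithmetic, step −4.
The 19th slot belongs to stream A; its 7th term is 768.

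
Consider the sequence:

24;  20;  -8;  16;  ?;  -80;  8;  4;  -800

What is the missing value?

12

Reading positions in blocks of 3 reveals the pattern AAB — 2 tracks woven together.
Track A = 24, 20, 16, ?, 8, 4: arithmetic, step −4.
Track B = -8, -80, -800: geometric, ×10 each step.
Filling track A at index 4 by its rule yields 12.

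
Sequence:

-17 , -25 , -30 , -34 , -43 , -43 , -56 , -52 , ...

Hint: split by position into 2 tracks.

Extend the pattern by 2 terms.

-69, -61

Split by position mod 2 into 2 tracks.
Track A: -17, -30, -43, -56 — arithmetic, step −13.
Track B: -25, -34, -43, -52 — linear: a_n = -16 − 9·n.
Term 9 comes from track A (its 5th entry): -69.
The 10th slot belongs to track B; its 5th term is -61.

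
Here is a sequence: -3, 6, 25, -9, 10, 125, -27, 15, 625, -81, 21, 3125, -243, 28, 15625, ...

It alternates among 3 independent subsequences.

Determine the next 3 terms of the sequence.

The terms cycle through 3 interleaved subsequences.
Track A: -3, -9, -27, -81, -243 — multiplying by 3 each time.
Track B: 6, 10, 15, 21, 28 — the triangular numbers T_3, T_4, ….
Track C: 25, 125, 625, 3125, 15625 — powers 5^2, 5^3, 5^4, ….
The 16th slot belongs to track A; its 6th term is -729.
The 17th slot belongs to track B; its 6th term is 36.
Position 18 falls in track C as its term 6, giving 78125.

-729, 36, 78125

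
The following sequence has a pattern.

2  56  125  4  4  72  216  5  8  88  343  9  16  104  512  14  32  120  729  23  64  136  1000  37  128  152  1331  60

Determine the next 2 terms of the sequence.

Read the sequence 4 terms at a time; column i is its own pattern.
Track A = 2, 4, 8, 16, 32, 64, 128: powers of 2.
Track B = 56, 72, 88, 104, 120, 136, 152: linear: a_n = 40 + 16·n.
Track C = 125, 216, 343, 512, 729, 1000, 1331: the cubes 5³, 6³, 7³, ….
Track D = 4, 5, 9, 14, 23, 37, 60: each term equals the sum of the previous two.
The 29th slot belongs to track A; its 8th term is 256.
Term 30 comes from track B (its 8th entry): 168.

256, 168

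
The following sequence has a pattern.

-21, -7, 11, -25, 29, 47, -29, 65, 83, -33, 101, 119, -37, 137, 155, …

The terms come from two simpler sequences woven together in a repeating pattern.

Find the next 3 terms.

-41, 173, 191

The slot pattern repeats as ABB (period 3), so there are 2 interleaved tracks.
Track A: -21, -25, -29, -33, -37 — arithmetic with common difference −4.
Track B: -7, 11, 29, 47, 65, 83, 101, 119, 137, 155 — linear: a_n = -25 + 18·n.
The 16th slot belongs to track A; its 6th term is -41.
The 17th slot belongs to track B; its 11th term is 173.
Position 18 falls in track B as its term 12, giving 191.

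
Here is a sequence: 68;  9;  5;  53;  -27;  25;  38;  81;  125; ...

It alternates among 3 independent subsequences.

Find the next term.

The terms cycle through 3 interleaved subsequences.
Stream A: 68, 53, 38. Linear: a_n = 83 − 15·n.
Stream B: 9, -27, 81. Multiplying by -3 each time.
Stream C: 5, 25, 125. Powers of 5.
Term 10 comes from stream A (its 4th entry): 23.

23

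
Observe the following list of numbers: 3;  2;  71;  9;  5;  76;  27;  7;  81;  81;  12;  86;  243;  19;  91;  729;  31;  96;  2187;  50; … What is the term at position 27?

The terms cycle through 3 interleaved subsequences.
Stream A: 3, 9, 27, 81, 243, 729, 2187 (powers 3^1, 3^2, 3^3, …).
Stream B: 2, 5, 7, 12, 19, 31, 50 (each term equals the sum of the previous two).
Stream C: 71, 76, 81, 86, 91, 96 (arithmetic, step +5).
Term 27 comes from stream C (its 9th entry): 111.

111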